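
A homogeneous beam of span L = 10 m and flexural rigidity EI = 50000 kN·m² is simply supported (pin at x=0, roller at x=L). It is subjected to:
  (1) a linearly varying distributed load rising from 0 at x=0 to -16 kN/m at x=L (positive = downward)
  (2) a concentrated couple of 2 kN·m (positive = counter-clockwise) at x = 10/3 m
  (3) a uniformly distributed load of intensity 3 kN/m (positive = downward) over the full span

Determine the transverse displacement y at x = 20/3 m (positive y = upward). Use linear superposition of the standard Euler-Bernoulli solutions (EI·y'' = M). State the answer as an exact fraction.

y(20/3) = 437/36450 m

Load 1 — triangular load w₀=-16 kN/m (0→w₀ over full span):
  y_1 = -w₀x(7L⁴-10L²x²+3x⁴)/(360LEI) = -(-16)·(20/3)·(7·10⁴-10·10²·(20/3)²+3·(20/3)⁴)/(360·10·50000) = 68/3645 m
Load 2 — applied couple M₀=2 kN·m at a=10/3 m (b=L-a=20/3):
  y_2 = (M₀x³/(6L)-M₀(x-a)²/2+C₁x)/EI  [x>a] with C₁=M₀(3b²-L²)/(6L)=10/9 = (2·(20/3)³/(6·10)-2·((20/3)-(10/3))²/2+(10/9)·(20/3))/50000 = 1/8100 m
Load 3 — uniform load w=3 kN/m over full span:
  y_3 = -wx(L³-2Lx²+x³)/(24EI) = -3·(20/3)·(10³-2·10·(20/3)²+(20/3)³)/(24·50000) = -11/1620 m
Superposition: y = Σ y_i = 437/36450 m ≈ 0.011989 m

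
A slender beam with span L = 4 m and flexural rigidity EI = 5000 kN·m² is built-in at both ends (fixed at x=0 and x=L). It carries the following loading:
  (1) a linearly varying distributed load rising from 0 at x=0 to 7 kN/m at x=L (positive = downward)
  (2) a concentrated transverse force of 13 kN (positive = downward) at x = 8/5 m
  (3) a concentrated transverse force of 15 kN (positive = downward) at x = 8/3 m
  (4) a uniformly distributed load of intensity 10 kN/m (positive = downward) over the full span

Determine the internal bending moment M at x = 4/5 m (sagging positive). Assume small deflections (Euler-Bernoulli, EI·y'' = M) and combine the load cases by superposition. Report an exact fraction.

Load 1 — triangular load w₀=7 kN/m (0→w₀ over full span):
  M_1 = 3w₀Lx/20 - w₀L²/30 - w₀x³/(6L) = 3·7·4·(4/5)/20 - 7·4²/30 - 7·(4/5)³/(6·4) = -196/375 kN·m
Load 2 — point force P=13 kN at a=8/5 m (b=L-a=12/5):
  M_2 = Pb²(3a+b)x/L³ - Pab²/L²  [x≤a] = 13·(12/5)²·(3·(8/5)+(12/5))·(4/5)/4³ - 13·(8/5)·(12/5)²/4² = -468/625 kN·m
Load 3 — point force P=15 kN at a=8/3 m (b=L-a=4/3):
  M_3 = Pb²(3a+b)x/L³ - Pab²/L²  [x≤a] = 15·(4/3)²·(3·(8/3)+(4/3))·(4/5)/4³ - 15·(8/3)·(4/3)²/4² = -4/3 kN·m
Load 4 — uniform load w=10 kN/m over full span:
  M_4 = wLx/2 - wL²/12 - wx²/2 = 10·4·(4/5)/2 - 10·4²/12 - 10·(4/5)²/2 = -8/15 kN·m
Superposition: M = Σ M_i = -5884/1875 kN·m ≈ -3.138133 kN·m

M(4/5) = -5884/1875 kN·m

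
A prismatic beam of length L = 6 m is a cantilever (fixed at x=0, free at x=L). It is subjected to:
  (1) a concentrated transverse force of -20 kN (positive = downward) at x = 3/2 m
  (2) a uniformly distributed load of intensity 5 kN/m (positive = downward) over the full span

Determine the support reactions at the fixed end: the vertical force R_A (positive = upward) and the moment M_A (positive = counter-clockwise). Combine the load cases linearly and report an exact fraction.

Load 1 — point force P=-20 kN at a=3/2 m (b=L-a=9/2):
  R_A = P = (-20) = -20 kN
  M_A = Pa = (-20)·(3/2) = -30 kN·m
Load 2 — uniform load w=5 kN/m over full span:
  R_A = wL = 5·6 = 30 kN
  M_A = wL²/2 = 5·6²/2 = 90 kN·m
Superposition: R_A = 10 kN, M_A = 60 kN·m

R_A = 10 kN, M_A = 60 kN·m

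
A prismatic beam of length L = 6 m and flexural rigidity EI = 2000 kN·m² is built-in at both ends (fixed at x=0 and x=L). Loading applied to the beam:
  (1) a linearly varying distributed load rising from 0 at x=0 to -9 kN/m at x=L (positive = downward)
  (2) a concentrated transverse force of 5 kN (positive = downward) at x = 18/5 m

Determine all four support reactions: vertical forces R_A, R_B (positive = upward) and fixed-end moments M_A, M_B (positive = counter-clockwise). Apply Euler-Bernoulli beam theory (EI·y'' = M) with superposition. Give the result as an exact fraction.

Load 1 — triangular load w₀=-9 kN/m (0→w₀ over full span):
  R_A = 3w₀L/20 = 3·(-9)·6/20 = -81/10 kN
  M_A = w₀L²/30 = (-9)·6²/30 = -54/5 kN·m
  R_B = 7w₀L/20 = 7·(-9)·6/20 = -189/10 kN
  M_B = -w₀L²/20 = -(-9)·6²/20 = 81/5 kN·m
Load 2 — point force P=5 kN at a=18/5 m (b=L-a=12/5):
  R_A = Pb²(3a+b)/L³ = 5·(12/5)²·(3·(18/5)+(12/5))/6³ = 44/25 kN
  M_A = Pab²/L² = 5·(18/5)·(12/5)²/6² = 72/25 kN·m
  R_B = Pa²(a+3b)/L³ = 5·(18/5)²·((18/5)+3·(12/5))/6³ = 81/25 kN
  M_B = -Pa²b/L² = -5·(18/5)²·(12/5)/6² = -108/25 kN·m
Superposition: R_A = -317/50 kN, M_A = -198/25 kN·m, R_B = -783/50 kN, M_B = 297/25 kN·m

R_A = -317/50 kN, M_A = -198/25 kN·m, R_B = -783/50 kN, M_B = 297/25 kN·m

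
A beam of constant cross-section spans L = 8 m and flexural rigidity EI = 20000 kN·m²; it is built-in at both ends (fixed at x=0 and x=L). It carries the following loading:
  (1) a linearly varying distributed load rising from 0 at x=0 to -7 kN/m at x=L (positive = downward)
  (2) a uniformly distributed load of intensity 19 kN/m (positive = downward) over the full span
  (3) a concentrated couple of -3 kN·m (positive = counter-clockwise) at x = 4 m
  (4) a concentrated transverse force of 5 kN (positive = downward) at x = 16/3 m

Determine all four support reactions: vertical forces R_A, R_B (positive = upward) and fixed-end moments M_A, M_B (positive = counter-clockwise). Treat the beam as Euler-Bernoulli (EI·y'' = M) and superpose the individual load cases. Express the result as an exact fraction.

Load 1 — triangular load w₀=-7 kN/m (0→w₀ over full span):
  R_A = 3w₀L/20 = 3·(-7)·8/20 = -42/5 kN
  M_A = w₀L²/30 = (-7)·8²/30 = -224/15 kN·m
  R_B = 7w₀L/20 = 7·(-7)·8/20 = -98/5 kN
  M_B = -w₀L²/20 = -(-7)·8²/20 = 112/5 kN·m
Load 2 — uniform load w=19 kN/m over full span:
  R_A = wL/2 = 19·8/2 = 76 kN
  M_A = wL²/12 = 19·8²/12 = 304/3 kN·m
  R_B = wL/2 = 19·8/2 = 76 kN
  M_B = -wL²/12 = -19·8²/12 = -304/3 kN·m
Load 3 — applied couple M₀=-3 kN·m at a=4 m (b=L-a=4):
  R_A = 6M₀ab/L³ = 6·(-3)·4·4/8³ = -9/16 kN
  M_A = M₀b(2a-b)/L² = (-3)·4·(2·4-4)/8² = -3/4 kN·m
  R_B = -6M₀ab/L³ = -6·(-3)·4·4/8³ = 9/16 kN
  M_B = M₀a(2b-a)/L² = (-3)·4·(2·4-4)/8² = -3/4 kN·m
Load 4 — point force P=5 kN at a=16/3 m (b=L-a=8/3):
  R_A = Pb²(3a+b)/L³ = 5·(8/3)²·(3·(16/3)+(8/3))/8³ = 35/27 kN
  M_A = Pab²/L² = 5·(16/3)·(8/3)²/8² = 80/27 kN·m
  R_B = Pa²(a+3b)/L³ = 5·(16/3)²·((16/3)+3·(8/3))/8³ = 100/27 kN
  M_B = -Pa²b/L² = -5·(16/3)²·(8/3)/8² = -160/27 kN·m
Superposition: R_A = 147601/2160 kN, M_A = 47851/540 kN·m, R_B = 131039/2160 kN, M_B = -46229/540 kN·m

R_A = 147601/2160 kN, M_A = 47851/540 kN·m, R_B = 131039/2160 kN, M_B = -46229/540 kN·m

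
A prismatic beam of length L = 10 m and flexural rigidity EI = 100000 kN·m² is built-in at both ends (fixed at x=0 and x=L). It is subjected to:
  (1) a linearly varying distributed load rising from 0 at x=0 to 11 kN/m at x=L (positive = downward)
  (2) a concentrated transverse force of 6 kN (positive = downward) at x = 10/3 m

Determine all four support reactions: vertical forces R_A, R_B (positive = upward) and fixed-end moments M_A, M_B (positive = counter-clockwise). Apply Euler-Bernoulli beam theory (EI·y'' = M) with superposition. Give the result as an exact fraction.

Load 1 — triangular load w₀=11 kN/m (0→w₀ over full span):
  R_A = 3w₀L/20 = 3·11·10/20 = 33/2 kN
  M_A = w₀L²/30 = 11·10²/30 = 110/3 kN·m
  R_B = 7w₀L/20 = 7·11·10/20 = 77/2 kN
  M_B = -w₀L²/20 = -11·10²/20 = -55 kN·m
Load 2 — point force P=6 kN at a=10/3 m (b=L-a=20/3):
  R_A = Pb²(3a+b)/L³ = 6·(20/3)²·(3·(10/3)+(20/3))/10³ = 40/9 kN
  M_A = Pab²/L² = 6·(10/3)·(20/3)²/10² = 80/9 kN·m
  R_B = Pa²(a+3b)/L³ = 6·(10/3)²·((10/3)+3·(20/3))/10³ = 14/9 kN
  M_B = -Pa²b/L² = -6·(10/3)²·(20/3)/10² = -40/9 kN·m
Superposition: R_A = 377/18 kN, M_A = 410/9 kN·m, R_B = 721/18 kN, M_B = -535/9 kN·m

R_A = 377/18 kN, M_A = 410/9 kN·m, R_B = 721/18 kN, M_B = -535/9 kN·m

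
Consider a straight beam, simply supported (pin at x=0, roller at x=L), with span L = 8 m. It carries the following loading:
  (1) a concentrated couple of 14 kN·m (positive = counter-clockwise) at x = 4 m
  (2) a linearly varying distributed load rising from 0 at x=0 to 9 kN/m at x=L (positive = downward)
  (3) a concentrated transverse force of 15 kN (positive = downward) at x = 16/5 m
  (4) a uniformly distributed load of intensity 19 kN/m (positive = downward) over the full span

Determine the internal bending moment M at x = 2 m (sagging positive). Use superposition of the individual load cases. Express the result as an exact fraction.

M(2) = 158 kN·m

Load 1 — applied couple M₀=14 kN·m at a=4 m (b=L-a=4):
  M_1 = M₀x/L  [x≤a] = 14·2/8 = 7/2 kN·m
Load 2 — triangular load w₀=9 kN/m (0→w₀ over full span):
  M_2 = w₀Lx/6 - w₀x³/(6L) = 9·8·2/6 - 9·2³/(6·8) = 45/2 kN·m
Load 3 — point force P=15 kN at a=16/5 m (b=L-a=24/5):
  M_3 = Pbx/L  [x≤a] = 15·(24/5)·2/8 = 18 kN·m
Load 4 — uniform load w=19 kN/m over full span:
  M_4 = wx(L-x)/2 = 19·2·(8-2)/2 = 114 kN·m
Superposition: M = Σ M_i = 158 kN·m ≈ 158.000000 kN·m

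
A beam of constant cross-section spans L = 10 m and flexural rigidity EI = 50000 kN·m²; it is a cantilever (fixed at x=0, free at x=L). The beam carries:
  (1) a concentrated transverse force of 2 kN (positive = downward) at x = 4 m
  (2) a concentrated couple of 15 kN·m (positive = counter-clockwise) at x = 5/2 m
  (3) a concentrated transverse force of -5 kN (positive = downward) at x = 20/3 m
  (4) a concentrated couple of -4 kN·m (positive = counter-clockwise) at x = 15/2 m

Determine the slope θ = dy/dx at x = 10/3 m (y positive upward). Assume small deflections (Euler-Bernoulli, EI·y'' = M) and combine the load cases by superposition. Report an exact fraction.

Load 1 — point force P=2 kN at a=4 m (b=L-a=6):
  θ_1 = -Px(2a-x)/(2EI)  [x≤a] = -2·(10/3)·(2·4-(10/3))/(2·50000) = -7/22500 rad
Load 2 — applied couple M₀=15 kN·m at a=5/2 m (b=L-a=15/2):
  θ_2 = M₀a/EI  [x>a] = 15·(5/2)/50000 = 3/4000 rad
Load 3 — point force P=-5 kN at a=20/3 m (b=L-a=10/3):
  θ_3 = -Px(2a-x)/(2EI)  [x≤a] = -(-5)·(10/3)·(2·(20/3)-(10/3))/(2·50000) = 1/600 rad
Load 4 — applied couple M₀=-4 kN·m at a=15/2 m (b=L-a=5/2):
  θ_4 = M₀x/EI  [x≤a] = (-4)·(10/3)/50000 = -1/3750 rad
Superposition: θ = Σ θ_i = 331/180000 rad ≈ 0.001839 rad

θ(10/3) = 331/180000 rad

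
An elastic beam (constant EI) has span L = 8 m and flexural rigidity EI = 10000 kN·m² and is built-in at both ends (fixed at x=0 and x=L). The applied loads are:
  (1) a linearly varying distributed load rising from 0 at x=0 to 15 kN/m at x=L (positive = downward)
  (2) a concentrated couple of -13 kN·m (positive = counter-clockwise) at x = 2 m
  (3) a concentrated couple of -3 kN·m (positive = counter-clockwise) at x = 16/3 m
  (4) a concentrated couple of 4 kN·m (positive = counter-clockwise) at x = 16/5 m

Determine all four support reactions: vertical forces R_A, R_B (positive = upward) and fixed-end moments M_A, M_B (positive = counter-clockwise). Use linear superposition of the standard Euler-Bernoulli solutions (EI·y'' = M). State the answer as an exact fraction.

R_A = 26227/1600 kN, M_A = 13567/400 kN·m, R_B = 69773/1600 kN, M_B = -20313/400 kN·m

Load 1 — triangular load w₀=15 kN/m (0→w₀ over full span):
  R_A = 3w₀L/20 = 3·15·8/20 = 18 kN
  M_A = w₀L²/30 = 15·8²/30 = 32 kN·m
  R_B = 7w₀L/20 = 7·15·8/20 = 42 kN
  M_B = -w₀L²/20 = -15·8²/20 = -48 kN·m
Load 2 — applied couple M₀=-13 kN·m at a=2 m (b=L-a=6):
  R_A = 6M₀ab/L³ = 6·(-13)·2·6/8³ = -117/64 kN
  M_A = M₀b(2a-b)/L² = (-13)·6·(2·2-6)/8² = 39/16 kN·m
  R_B = -6M₀ab/L³ = -6·(-13)·2·6/8³ = 117/64 kN
  M_B = M₀a(2b-a)/L² = (-13)·2·(2·6-2)/8² = -65/16 kN·m
Load 3 — applied couple M₀=-3 kN·m at a=16/3 m (b=L-a=8/3):
  R_A = 6M₀ab/L³ = 6·(-3)·(16/3)·(8/3)/8³ = -1/2 kN
  M_A = M₀b(2a-b)/L² = (-3)·(8/3)·(2·(16/3)-(8/3))/8² = -1 kN·m
  R_B = -6M₀ab/L³ = -6·(-3)·(16/3)·(8/3)/8³ = 1/2 kN
  M_B = M₀a(2b-a)/L² = (-3)·(16/3)·(2·(8/3)-(16/3))/8² = 0 kN·m
Load 4 — applied couple M₀=4 kN·m at a=16/5 m (b=L-a=24/5):
  R_A = 6M₀ab/L³ = 6·4·(16/5)·(24/5)/8³ = 18/25 kN
  M_A = M₀b(2a-b)/L² = 4·(24/5)·(2·(16/5)-(24/5))/8² = 12/25 kN·m
  R_B = -6M₀ab/L³ = -6·4·(16/5)·(24/5)/8³ = -18/25 kN
  M_B = M₀a(2b-a)/L² = 4·(16/5)·(2·(24/5)-(16/5))/8² = 32/25 kN·m
Superposition: R_A = 26227/1600 kN, M_A = 13567/400 kN·m, R_B = 69773/1600 kN, M_B = -20313/400 kN·m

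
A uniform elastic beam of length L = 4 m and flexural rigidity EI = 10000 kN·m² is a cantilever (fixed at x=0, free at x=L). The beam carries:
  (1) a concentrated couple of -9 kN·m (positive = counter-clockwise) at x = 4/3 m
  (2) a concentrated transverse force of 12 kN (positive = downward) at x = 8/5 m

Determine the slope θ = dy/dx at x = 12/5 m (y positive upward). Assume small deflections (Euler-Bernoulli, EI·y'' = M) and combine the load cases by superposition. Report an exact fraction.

Load 1 — applied couple M₀=-9 kN·m at a=4/3 m (b=L-a=8/3):
  θ_1 = M₀a/EI  [x>a] = (-9)·(4/3)/10000 = -3/2500 rad
Load 2 — point force P=12 kN at a=8/5 m (b=L-a=12/5):
  θ_2 = -Pa²/(2EI)  [x>a] = -12·(8/5)²/(2·10000) = -24/15625 rad
Superposition: θ = Σ θ_i = -171/62500 rad ≈ -0.002736 rad

θ(12/5) = -171/62500 rad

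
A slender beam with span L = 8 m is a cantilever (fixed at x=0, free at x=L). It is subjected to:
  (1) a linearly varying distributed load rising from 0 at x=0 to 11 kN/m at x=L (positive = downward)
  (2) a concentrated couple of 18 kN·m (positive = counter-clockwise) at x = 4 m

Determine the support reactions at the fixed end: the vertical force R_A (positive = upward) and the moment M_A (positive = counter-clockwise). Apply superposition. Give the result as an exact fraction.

R_A = 44 kN, M_A = 650/3 kN·m

Load 1 — triangular load w₀=11 kN/m (0→w₀ over full span):
  R_A = w₀L/2 = 11·8/2 = 44 kN
  M_A = w₀L²/3 = 11·8²/3 = 704/3 kN·m
Load 2 — applied couple M₀=18 kN·m at a=4 m (b=L-a=4):
  R_A = 0 kN
  M_A = -M₀ = -18 kN·m
Superposition: R_A = 44 kN, M_A = 650/3 kN·m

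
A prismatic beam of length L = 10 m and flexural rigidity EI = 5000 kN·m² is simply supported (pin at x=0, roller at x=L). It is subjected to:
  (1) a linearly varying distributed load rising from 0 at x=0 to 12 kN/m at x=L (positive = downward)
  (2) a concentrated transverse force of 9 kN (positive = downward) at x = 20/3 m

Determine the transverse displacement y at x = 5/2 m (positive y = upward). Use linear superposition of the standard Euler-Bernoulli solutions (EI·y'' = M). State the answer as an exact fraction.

Load 1 — triangular load w₀=12 kN/m (0→w₀ over full span):
  y_1 = -w₀x(7L⁴-10L²x²+3x⁴)/(360LEI) = -12·(5/2)·(7·10⁴-10·10²·(5/2)²+3·(5/2)⁴)/(360·10·5000) = -109/1024 m
Load 2 — point force P=9 kN at a=20/3 m (b=L-a=10/3):
  y_2 = -Pbx(L²-b²-x²)/(6LEI)  [x≤a] = -9·(10/3)·(5/2)·(10²-(10/3)²-(5/2)²)/(6·10·5000) = -119/5760 m
Superposition: y = Σ y_i = -5857/46080 m ≈ -0.127105 m

y(5/2) = -5857/46080 m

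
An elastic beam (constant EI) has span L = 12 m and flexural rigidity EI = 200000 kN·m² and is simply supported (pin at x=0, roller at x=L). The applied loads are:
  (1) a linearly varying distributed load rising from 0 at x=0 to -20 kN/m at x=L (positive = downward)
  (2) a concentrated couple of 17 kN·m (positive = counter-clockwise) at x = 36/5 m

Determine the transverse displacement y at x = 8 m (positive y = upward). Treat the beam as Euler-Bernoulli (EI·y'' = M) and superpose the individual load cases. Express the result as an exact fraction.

Load 1 — triangular load w₀=-20 kN/m (0→w₀ over full span):
  y_1 = -w₀x(7L⁴-10L²x²+3x⁴)/(360LEI) = -(-20)·8·(7·12⁴-10·12²·8²+3·8⁴)/(360·12·200000) = 68/5625 m
Load 2 — applied couple M₀=17 kN·m at a=36/5 m (b=L-a=24/5):
  y_2 = (M₀x³/(6L)-M₀(x-a)²/2+C₁x)/EI  [x>a] with C₁=M₀(3b²-L²)/(6L)=-442/25 = (17·8³/(6·12)-17·(8-(36/5))²/2+(-442/25)·8)/200000 = -731/5625000 m
Superposition: y = Σ y_i = 22423/1875000 m ≈ 0.011959 m

y(8) = 22423/1875000 m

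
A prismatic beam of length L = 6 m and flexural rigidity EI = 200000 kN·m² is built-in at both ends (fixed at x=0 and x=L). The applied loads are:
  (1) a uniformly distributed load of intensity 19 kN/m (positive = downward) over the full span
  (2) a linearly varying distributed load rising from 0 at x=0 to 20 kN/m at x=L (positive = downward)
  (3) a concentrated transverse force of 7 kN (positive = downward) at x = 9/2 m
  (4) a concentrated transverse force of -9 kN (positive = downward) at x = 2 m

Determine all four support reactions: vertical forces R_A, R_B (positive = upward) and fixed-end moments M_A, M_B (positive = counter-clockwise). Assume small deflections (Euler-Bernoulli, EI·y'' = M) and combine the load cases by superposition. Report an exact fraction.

R_A = 6665/96 kN, M_A = 2399/32 kN·m, R_B = 9847/96 kN, M_B = -3037/32 kN·m

Load 1 — uniform load w=19 kN/m over full span:
  R_A = wL/2 = 19·6/2 = 57 kN
  M_A = wL²/12 = 19·6²/12 = 57 kN·m
  R_B = wL/2 = 19·6/2 = 57 kN
  M_B = -wL²/12 = -19·6²/12 = -57 kN·m
Load 2 — triangular load w₀=20 kN/m (0→w₀ over full span):
  R_A = 3w₀L/20 = 3·20·6/20 = 18 kN
  M_A = w₀L²/30 = 20·6²/30 = 24 kN·m
  R_B = 7w₀L/20 = 7·20·6/20 = 42 kN
  M_B = -w₀L²/20 = -20·6²/20 = -36 kN·m
Load 3 — point force P=7 kN at a=9/2 m (b=L-a=3/2):
  R_A = Pb²(3a+b)/L³ = 7·(3/2)²·(3·(9/2)+(3/2))/6³ = 35/32 kN
  M_A = Pab²/L² = 7·(9/2)·(3/2)²/6² = 63/32 kN·m
  R_B = Pa²(a+3b)/L³ = 7·(9/2)²·((9/2)+3·(3/2))/6³ = 189/32 kN
  M_B = -Pa²b/L² = -7·(9/2)²·(3/2)/6² = -189/32 kN·m
Load 4 — point force P=-9 kN at a=2 m (b=L-a=4):
  R_A = Pb²(3a+b)/L³ = (-9)·4²·(3·2+4)/6³ = -20/3 kN
  M_A = Pab²/L² = (-9)·2·4²/6² = -8 kN·m
  R_B = Pa²(a+3b)/L³ = (-9)·2²·(2+3·4)/6³ = -7/3 kN
  M_B = -Pa²b/L² = -(-9)·2²·4/6² = 4 kN·m
Superposition: R_A = 6665/96 kN, M_A = 2399/32 kN·m, R_B = 9847/96 kN, M_B = -3037/32 kN·m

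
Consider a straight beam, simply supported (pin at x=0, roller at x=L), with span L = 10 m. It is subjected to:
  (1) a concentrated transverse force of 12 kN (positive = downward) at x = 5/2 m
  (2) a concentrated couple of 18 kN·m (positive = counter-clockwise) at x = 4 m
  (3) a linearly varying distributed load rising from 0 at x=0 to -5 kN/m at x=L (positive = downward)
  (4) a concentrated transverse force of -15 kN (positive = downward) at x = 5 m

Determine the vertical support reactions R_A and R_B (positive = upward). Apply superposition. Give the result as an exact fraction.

R_A = -151/30 kN, R_B = -689/30 kN

Load 1 — point force P=12 kN at a=5/2 m (b=L-a=15/2):
  R_A = Pb/L = 12·(15/2)/10 = 9 kN
  R_B = Pa/L = 12·(5/2)/10 = 3 kN
Load 2 — applied couple M₀=18 kN·m at a=4 m (b=L-a=6):
  R_A = M₀/L = 18/10 = 9/5 kN
  R_B = -M₀/L = -18/10 = -9/5 kN
Load 3 — triangular load w₀=-5 kN/m (0→w₀ over full span):
  R_A = w₀L/6 = (-5)·10/6 = -25/3 kN
  R_B = w₀L/3 = (-5)·10/3 = -50/3 kN
Load 4 — point force P=-15 kN at a=5 m (b=L-a=5):
  R_A = Pb/L = (-15)·5/10 = -15/2 kN
  R_B = Pa/L = (-15)·5/10 = -15/2 kN
Superposition: R_A = -151/30 kN, R_B = -689/30 kN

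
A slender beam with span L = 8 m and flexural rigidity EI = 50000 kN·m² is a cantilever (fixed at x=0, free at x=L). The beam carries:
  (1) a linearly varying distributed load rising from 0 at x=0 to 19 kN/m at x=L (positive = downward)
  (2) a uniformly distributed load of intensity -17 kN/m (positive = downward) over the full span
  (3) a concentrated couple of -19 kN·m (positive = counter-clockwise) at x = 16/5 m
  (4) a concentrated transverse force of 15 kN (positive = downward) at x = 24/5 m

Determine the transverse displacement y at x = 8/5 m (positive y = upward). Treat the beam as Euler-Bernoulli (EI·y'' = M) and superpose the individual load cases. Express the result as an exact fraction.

Load 1 — triangular load w₀=19 kN/m (0→w₀ over full span):
  y_1 = (w₀Lx³/12-w₀L²x²/6-w₀x⁵/(120L))/EI = (19·8·(8/5)³/12-19·8²·(8/5)²/6-19·(8/5)⁵/(120·8))/50000 = -1368608/146484375 m
Load 2 — uniform load w=-17 kN/m over full span:
  y_2 = -wx²(x²-4Lx+6L²)/(24EI) = -(-17)·(8/5)²·((8/5)²-4·8·(8/5)+6·8²)/(24·50000) = 71264/5859375 m
Load 3 — applied couple M₀=-19 kN·m at a=16/5 m (b=L-a=24/5):
  y_3 = M₀x²/(2EI)  [x≤a] = (-19)·(8/5)²/(2·50000) = -38/78125 m
Load 4 — point force P=15 kN at a=24/5 m (b=L-a=16/5):
  y_4 = -Px²(3a-x)/(6EI)  [x≤a] = -15·(8/5)²·(3·(24/5)-(8/5))/(6·50000) = -128/78125 m
Superposition: y = Σ y_i = 33914/48828125 m ≈ 0.000695 m

y(8/5) = 33914/48828125 m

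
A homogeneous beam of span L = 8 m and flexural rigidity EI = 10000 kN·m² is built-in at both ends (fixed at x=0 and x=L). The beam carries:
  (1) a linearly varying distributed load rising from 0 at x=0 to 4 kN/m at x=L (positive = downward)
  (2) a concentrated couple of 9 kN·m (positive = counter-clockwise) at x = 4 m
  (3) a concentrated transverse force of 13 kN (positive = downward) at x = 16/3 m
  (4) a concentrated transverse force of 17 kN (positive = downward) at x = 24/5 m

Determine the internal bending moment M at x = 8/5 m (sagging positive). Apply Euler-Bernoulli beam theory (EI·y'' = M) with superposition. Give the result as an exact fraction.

Load 1 — triangular load w₀=4 kN/m (0→w₀ over full span):
  M_1 = 3w₀Lx/20 - w₀L²/30 - w₀x³/(6L) = 3·4·8·(8/5)/20 - 4·8²/30 - 4·(8/5)³/(6·8) = -448/375 kN·m
Load 2 — applied couple M₀=9 kN·m at a=4 m (b=L-a=4):
  M_2 = R_Ax - M_A  [x≤a] with R_A=27/16, M_A=9/4 = (27/16)·(8/5) - (9/4) = 9/20 kN·m
Load 3 — point force P=13 kN at a=16/3 m (b=L-a=8/3):
  M_3 = Pb²(3a+b)x/L³ - Pab²/L²  [x≤a] = 13·(8/3)²·(3·(16/3)+(8/3))·(8/5)/8³ - 13·(16/3)·(8/3)²/8² = -104/45 kN·m
Load 4 — point force P=17 kN at a=24/5 m (b=L-a=16/5):
  M_4 = Pb²(3a+b)x/L³ - Pab²/L²  [x≤a] = 17·(16/5)²·(3·(24/5)+(16/5))·(8/5)/8³ - 17·(24/5)·(16/5)²/8² = -2176/625 kN·m
Superposition: M = Σ M_i = -147091/22500 kN·m ≈ -6.537378 kN·m

M(8/5) = -147091/22500 kN·m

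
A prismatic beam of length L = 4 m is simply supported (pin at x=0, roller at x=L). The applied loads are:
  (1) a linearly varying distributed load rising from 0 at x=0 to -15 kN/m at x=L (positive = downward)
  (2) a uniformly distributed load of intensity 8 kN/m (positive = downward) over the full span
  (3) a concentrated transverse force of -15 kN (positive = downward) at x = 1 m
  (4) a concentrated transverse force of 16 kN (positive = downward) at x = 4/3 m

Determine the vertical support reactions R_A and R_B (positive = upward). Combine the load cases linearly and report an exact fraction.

R_A = 65/12 kN, R_B = -29/12 kN

Load 1 — triangular load w₀=-15 kN/m (0→w₀ over full span):
  R_A = w₀L/6 = (-15)·4/6 = -10 kN
  R_B = w₀L/3 = (-15)·4/3 = -20 kN
Load 2 — uniform load w=8 kN/m over full span:
  R_A = wL/2 = 8·4/2 = 16 kN
  R_B = wL/2 = 8·4/2 = 16 kN
Load 3 — point force P=-15 kN at a=1 m (b=L-a=3):
  R_A = Pb/L = (-15)·3/4 = -45/4 kN
  R_B = Pa/L = (-15)·1/4 = -15/4 kN
Load 4 — point force P=16 kN at a=4/3 m (b=L-a=8/3):
  R_A = Pb/L = 16·(8/3)/4 = 32/3 kN
  R_B = Pa/L = 16·(4/3)/4 = 16/3 kN
Superposition: R_A = 65/12 kN, R_B = -29/12 kN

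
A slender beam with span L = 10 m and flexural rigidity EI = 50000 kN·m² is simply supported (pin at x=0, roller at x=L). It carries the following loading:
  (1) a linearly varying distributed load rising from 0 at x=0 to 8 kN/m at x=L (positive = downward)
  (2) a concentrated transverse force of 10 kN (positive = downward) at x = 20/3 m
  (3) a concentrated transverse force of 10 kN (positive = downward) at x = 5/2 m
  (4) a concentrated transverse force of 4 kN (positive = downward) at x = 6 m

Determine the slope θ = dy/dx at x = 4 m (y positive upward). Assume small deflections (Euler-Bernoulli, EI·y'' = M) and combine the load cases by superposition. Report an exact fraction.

θ(4) = -619979/324000000 rad

Load 1 — triangular load w₀=8 kN/m (0→w₀ over full span):
  θ_1 = -w₀(7L⁴-30L²x²+15x⁴)/(360LEI) = -8·(7·10⁴-30·10²·4²+15·4⁴)/(360·10·50000) = -323/281250 rad
Load 2 — point force P=10 kN at a=20/3 m (b=L-a=10/3):
  θ_2 = -Pb(L²-b²-3x²)/(6LEI)  [x≤a] = -10·(10/3)·(10²-(10/3)²-3·4²)/(6·10·50000) = -23/50625 rad
Load 3 — point force P=10 kN at a=5/2 m (b=L-a=15/2):
  θ_3 = -Pa(2L²-6Lx+3x²+a²)/(6LEI)  [x>a] = -10·(5/2)·(2·10²-6·10·4+3·4²+(5/2)²)/(6·10·50000) = -19/160000 rad
Load 4 — point force P=4 kN at a=6 m (b=L-a=4):
  θ_4 = -Pb(L²-b²-3x²)/(6LEI)  [x≤a] = -4·4·(10²-4²-3·4²)/(6·10·50000) = -3/15625 rad
Superposition: θ = Σ θ_i = -619979/324000000 rad ≈ -0.001914 rad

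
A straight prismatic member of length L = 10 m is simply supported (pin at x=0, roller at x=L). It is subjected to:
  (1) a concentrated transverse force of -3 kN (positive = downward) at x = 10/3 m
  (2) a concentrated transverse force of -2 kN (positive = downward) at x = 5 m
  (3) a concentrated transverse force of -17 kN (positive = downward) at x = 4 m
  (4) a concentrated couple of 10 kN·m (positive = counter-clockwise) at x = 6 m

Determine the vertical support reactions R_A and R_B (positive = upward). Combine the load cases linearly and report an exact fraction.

R_A = -61/5 kN, R_B = -49/5 kN

Load 1 — point force P=-3 kN at a=10/3 m (b=L-a=20/3):
  R_A = Pb/L = (-3)·(20/3)/10 = -2 kN
  R_B = Pa/L = (-3)·(10/3)/10 = -1 kN
Load 2 — point force P=-2 kN at a=5 m (b=L-a=5):
  R_A = Pb/L = (-2)·5/10 = -1 kN
  R_B = Pa/L = (-2)·5/10 = -1 kN
Load 3 — point force P=-17 kN at a=4 m (b=L-a=6):
  R_A = Pb/L = (-17)·6/10 = -51/5 kN
  R_B = Pa/L = (-17)·4/10 = -34/5 kN
Load 4 — applied couple M₀=10 kN·m at a=6 m (b=L-a=4):
  R_A = M₀/L = 10/10 = 1 kN
  R_B = -M₀/L = -10/10 = -1 kN
Superposition: R_A = -61/5 kN, R_B = -49/5 kN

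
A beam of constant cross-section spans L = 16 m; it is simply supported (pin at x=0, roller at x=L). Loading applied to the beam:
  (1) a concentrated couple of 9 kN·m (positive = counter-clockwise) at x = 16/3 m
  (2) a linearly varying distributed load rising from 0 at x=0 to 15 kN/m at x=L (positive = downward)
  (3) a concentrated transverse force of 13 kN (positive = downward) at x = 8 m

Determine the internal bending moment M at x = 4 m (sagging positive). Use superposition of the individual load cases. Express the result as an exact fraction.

Load 1 — applied couple M₀=9 kN·m at a=16/3 m (b=L-a=32/3):
  M_1 = M₀x/L  [x≤a] = 9·4/16 = 9/4 kN·m
Load 2 — triangular load w₀=15 kN/m (0→w₀ over full span):
  M_2 = w₀Lx/6 - w₀x³/(6L) = 15·16·4/6 - 15·4³/(6·16) = 150 kN·m
Load 3 — point force P=13 kN at a=8 m (b=L-a=8):
  M_3 = Pbx/L  [x≤a] = 13·8·4/16 = 26 kN·m
Superposition: M = Σ M_i = 713/4 kN·m ≈ 178.250000 kN·m

M(4) = 713/4 kN·m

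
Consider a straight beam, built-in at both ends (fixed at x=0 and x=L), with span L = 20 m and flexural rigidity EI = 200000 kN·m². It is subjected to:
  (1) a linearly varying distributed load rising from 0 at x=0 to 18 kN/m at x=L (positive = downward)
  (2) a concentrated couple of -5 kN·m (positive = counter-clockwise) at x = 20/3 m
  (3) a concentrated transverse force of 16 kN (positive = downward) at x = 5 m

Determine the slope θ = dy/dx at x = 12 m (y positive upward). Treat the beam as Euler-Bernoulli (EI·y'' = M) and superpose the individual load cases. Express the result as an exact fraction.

Load 1 — triangular load w₀=18 kN/m (0→w₀ over full span):
  θ_1 = -w₀(2x(L-x)(L-2x)(x+2L)+x²(L-x)²)/(120LEI) = -18·(2·12·(20-12)·(20-2·12)·(12+2·20)+12²·(20-12)²)/(120·20·200000) = 18/15625 rad
Load 2 — applied couple M₀=-5 kN·m at a=20/3 m (b=L-a=40/3):
  θ_2 = (R_Ax²/2 - M_Ax - M₀(x-a))/EI  [x>a] with R_A=-1/3, M_A=0 = ((-1/3)·12²/2 - 0·12 - (-5)·(12-(20/3)))/200000 = 1/75000 rad
Load 3 — point force P=16 kN at a=5 m (b=L-a=15):
  θ_3 = Pa²(L-x)(2bL-(3b+a)(L-x))/(2L³EI)  [x>a] = 16·5²·(20-12)·(2·15·20-(3·15+5)·(20-12))/(2·20³·200000) = 1/5000 rad
Superposition: θ = Σ θ_i = 64/46875 rad ≈ 0.001365 rad

θ(12) = 64/46875 rad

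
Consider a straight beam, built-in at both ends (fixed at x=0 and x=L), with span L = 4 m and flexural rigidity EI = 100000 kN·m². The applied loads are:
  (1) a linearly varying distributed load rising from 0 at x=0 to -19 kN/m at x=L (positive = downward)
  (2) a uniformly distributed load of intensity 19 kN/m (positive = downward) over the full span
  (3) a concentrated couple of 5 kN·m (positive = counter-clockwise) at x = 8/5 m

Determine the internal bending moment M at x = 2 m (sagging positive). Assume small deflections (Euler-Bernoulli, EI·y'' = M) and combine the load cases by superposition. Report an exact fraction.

M(2) = 13/3 kN·m

Load 1 — triangular load w₀=-19 kN/m (0→w₀ over full span):
  M_1 = 3w₀Lx/20 - w₀L²/30 - w₀x³/(6L) = 3·(-19)·4·2/20 - (-19)·4²/30 - (-19)·2³/(6·4) = -19/3 kN·m
Load 2 — uniform load w=19 kN/m over full span:
  M_2 = wLx/2 - wL²/12 - wx²/2 = 19·4·2/2 - 19·4²/12 - 19·2²/2 = 38/3 kN·m
Load 3 — applied couple M₀=5 kN·m at a=8/5 m (b=L-a=12/5):
  M_3 = R_Ax - M_A - M₀  [x>a] with R_A=9/5, M_A=3/5 = (9/5)·2 - (3/5) - 5 = -2 kN·m
Superposition: M = Σ M_i = 13/3 kN·m ≈ 4.333333 kN·m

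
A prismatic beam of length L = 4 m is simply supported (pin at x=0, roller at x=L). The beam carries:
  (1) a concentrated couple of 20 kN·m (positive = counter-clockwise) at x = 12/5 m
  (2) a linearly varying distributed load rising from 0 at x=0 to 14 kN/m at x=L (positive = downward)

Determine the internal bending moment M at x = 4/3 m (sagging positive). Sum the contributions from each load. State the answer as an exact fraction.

Load 1 — applied couple M₀=20 kN·m at a=12/5 m (b=L-a=8/5):
  M_1 = M₀x/L  [x≤a] = 20·(4/3)/4 = 20/3 kN·m
Load 2 — triangular load w₀=14 kN/m (0→w₀ over full span):
  M_2 = w₀Lx/6 - w₀x³/(6L) = 14·4·(4/3)/6 - 14·(4/3)³/(6·4) = 896/81 kN·m
Superposition: M = Σ M_i = 1436/81 kN·m ≈ 17.728395 kN·m

M(4/3) = 1436/81 kN·m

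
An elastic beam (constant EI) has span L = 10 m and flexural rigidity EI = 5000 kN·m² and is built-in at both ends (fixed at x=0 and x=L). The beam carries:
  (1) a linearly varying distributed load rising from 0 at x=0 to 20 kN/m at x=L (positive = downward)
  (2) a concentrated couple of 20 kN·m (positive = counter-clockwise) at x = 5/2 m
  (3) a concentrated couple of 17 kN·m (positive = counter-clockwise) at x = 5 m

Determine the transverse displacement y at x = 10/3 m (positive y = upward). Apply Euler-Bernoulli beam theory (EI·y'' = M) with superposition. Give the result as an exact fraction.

Load 1 — triangular load w₀=20 kN/m (0→w₀ over full span):
  y_1 = -w₀x²(L-x)²(x+2L)/(120LEI) = -20·(10/3)²·(10-(10/3))²·((10/3)+2·10)/(120·10·5000) = -28/729 m
Load 2 — applied couple M₀=20 kN·m at a=5/2 m (b=L-a=15/2):
  y_2 = (R_Ax³/6 - M_Ax²/2 - M₀(x-a)²/2)/EI  [x>a] with R_A=9/4, M_A=-15/4 = ((9/4)·(10/3)³/6 - (-15/4)·(10/3)²/2 - 20·((10/3)-(5/2))²/2)/5000 = 1/180 m
Load 3 — applied couple M₀=17 kN·m at a=5 m (b=L-a=5):
  y_3 = (R_Ax³/6 - M_Ax²/2)/EI  [x≤a] with R_A=51/20, M_A=17/4 = ((51/20)·(10/3)³/6 - (17/4)·(10/3)²/2)/5000 = -17/10800 m
Superposition: y = Σ y_i = -10039/291600 m ≈ -0.034427 m

y(10/3) = -10039/291600 m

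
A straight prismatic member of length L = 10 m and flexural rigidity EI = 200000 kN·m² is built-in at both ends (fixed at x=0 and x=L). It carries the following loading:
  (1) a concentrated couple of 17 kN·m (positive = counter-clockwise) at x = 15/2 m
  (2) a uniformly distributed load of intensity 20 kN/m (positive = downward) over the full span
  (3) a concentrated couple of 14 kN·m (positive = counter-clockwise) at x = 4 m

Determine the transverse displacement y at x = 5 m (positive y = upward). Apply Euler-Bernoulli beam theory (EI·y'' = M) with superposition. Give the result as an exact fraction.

y(5) = -25603/9600000 m

Load 1 — applied couple M₀=17 kN·m at a=15/2 m (b=L-a=5/2):
  y_1 = (R_Ax³/6 - M_Ax²/2)/EI  [x≤a] with R_A=153/80, M_A=85/16 = ((153/80)·5³/6 - (85/16)·5²/2)/200000 = -17/128000 m
Load 2 — uniform load w=20 kN/m over full span:
  y_2 = -wx²(L-x)²/(24EI) = -20·5²·(10-5)²/(24·200000) = -1/384 m
Load 3 — applied couple M₀=14 kN·m at a=4 m (b=L-a=6):
  y_3 = (R_Ax³/6 - M_Ax²/2 - M₀(x-a)²/2)/EI  [x>a] with R_A=252/125, M_A=42/25 = ((252/125)·5³/6 - (42/25)·5²/2 - 14·(5-4)²/2)/200000 = 7/100000 m
Superposition: y = Σ y_i = -25603/9600000 m ≈ -0.002667 m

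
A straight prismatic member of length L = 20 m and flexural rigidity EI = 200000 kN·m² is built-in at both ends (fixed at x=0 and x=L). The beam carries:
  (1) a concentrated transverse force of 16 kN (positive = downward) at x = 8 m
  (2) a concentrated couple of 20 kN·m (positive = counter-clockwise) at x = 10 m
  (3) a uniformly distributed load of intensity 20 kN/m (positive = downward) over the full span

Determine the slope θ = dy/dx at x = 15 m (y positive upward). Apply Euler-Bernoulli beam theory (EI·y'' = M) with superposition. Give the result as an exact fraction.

θ(15) = 26539/4000000 rad

Load 1 — point force P=16 kN at a=8 m (b=L-a=12):
  θ_1 = Pa²(L-x)(2bL-(3b+a)(L-x))/(2L³EI)  [x>a] = 16·8²·(20-15)·(2·12·20-(3·12+8)·(20-15))/(2·20³·200000) = 13/31250 rad
Load 2 — applied couple M₀=20 kN·m at a=10 m (b=L-a=10):
  θ_2 = (R_Ax²/2 - M_Ax - M₀(x-a))/EI  [x>a] with R_A=3/2, M_A=5 = ((3/2)·15²/2 - 5·15 - 20·(15-10))/200000 = -1/32000 rad
Load 3 — uniform load w=20 kN/m over full span:
  θ_3 = -wx(L-x)(L-2x)/(12EI) = -20·15·(20-15)·(20-2·15)/(12·200000) = 1/160 rad
Superposition: θ = Σ θ_i = 26539/4000000 rad ≈ 0.006635 rad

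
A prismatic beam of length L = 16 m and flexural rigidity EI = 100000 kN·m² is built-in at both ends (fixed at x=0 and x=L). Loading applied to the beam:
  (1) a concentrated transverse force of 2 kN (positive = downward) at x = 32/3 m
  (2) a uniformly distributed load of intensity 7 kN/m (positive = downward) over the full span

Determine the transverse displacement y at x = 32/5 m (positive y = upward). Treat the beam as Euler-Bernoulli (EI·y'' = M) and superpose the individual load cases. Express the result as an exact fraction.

Load 1 — point force P=2 kN at a=32/3 m (b=L-a=16/3):
  y_1 = -Pb²x²(3aL-(3a+b)x)/(6L³EI)  [x≤a] = -2·(16/3)²·(32/5)²·(3·(32/3)·16-(3·(32/3)+(16/3))·(32/5))/(6·16³·100000) = -8192/31640625 m
Load 2 — uniform load w=7 kN/m over full span:
  y_2 = -wx²(L-x)²/(24EI) = -7·(32/5)²·(16-(32/5))²/(24·100000) = -21504/1953125 m
Superposition: y = Σ y_i = -1782784/158203125 m ≈ -0.011269 m

y(32/5) = -1782784/158203125 m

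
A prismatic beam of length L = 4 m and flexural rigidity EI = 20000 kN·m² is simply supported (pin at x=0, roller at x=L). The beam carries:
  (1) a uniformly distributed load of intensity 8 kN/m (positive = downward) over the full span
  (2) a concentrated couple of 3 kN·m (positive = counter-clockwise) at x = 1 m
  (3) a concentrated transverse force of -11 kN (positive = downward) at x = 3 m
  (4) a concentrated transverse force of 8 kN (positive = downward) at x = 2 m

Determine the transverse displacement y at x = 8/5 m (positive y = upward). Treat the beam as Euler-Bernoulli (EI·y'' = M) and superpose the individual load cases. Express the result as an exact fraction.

Load 1 — uniform load w=8 kN/m over full span:
  y_1 = -wx(L³-2Lx²+x³)/(24EI) = -8·(8/5)·(4³-2·4·(8/5)²+(8/5)³)/(24·20000) = -496/390625 m
Load 2 — applied couple M₀=3 kN·m at a=1 m (b=L-a=3):
  y_2 = (M₀x³/(6L)-M₀(x-a)²/2+C₁x)/EI  [x>a] with C₁=M₀(3b²-L²)/(6L)=11/8 = (3·(8/5)³/(6·4)-3·((8/5)-1)²/2+(11/8)·(8/5))/20000 = 543/5000000 m
Load 3 — point force P=-11 kN at a=3 m (b=L-a=1):
  y_3 = -Pbx(L²-b²-x²)/(6LEI)  [x≤a] = -(-11)·1·(8/5)·(4²-1²-(8/5)²)/(6·4·20000) = 3421/7500000 m
Load 4 — point force P=8 kN at a=2 m (b=L-a=2):
  y_4 = -Pbx(L²-b²-x²)/(6LEI)  [x≤a] = -8·2·(8/5)·(4²-2²-(8/5)²)/(6·4·20000) = -118/234375 m
Superposition: y = Σ y_i = -90637/75000000 m ≈ -0.001208 m

y(8/5) = -90637/75000000 m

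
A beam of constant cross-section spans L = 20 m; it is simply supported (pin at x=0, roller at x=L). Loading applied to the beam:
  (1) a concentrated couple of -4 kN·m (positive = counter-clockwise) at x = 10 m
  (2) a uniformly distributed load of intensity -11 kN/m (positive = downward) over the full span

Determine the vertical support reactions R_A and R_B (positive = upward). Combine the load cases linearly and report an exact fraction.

R_A = -551/5 kN, R_B = -549/5 kN

Load 1 — applied couple M₀=-4 kN·m at a=10 m (b=L-a=10):
  R_A = M₀/L = (-4)/20 = -1/5 kN
  R_B = -M₀/L = -(-4)/20 = 1/5 kN
Load 2 — uniform load w=-11 kN/m over full span:
  R_A = wL/2 = (-11)·20/2 = -110 kN
  R_B = wL/2 = (-11)·20/2 = -110 kN
Superposition: R_A = -551/5 kN, R_B = -549/5 kN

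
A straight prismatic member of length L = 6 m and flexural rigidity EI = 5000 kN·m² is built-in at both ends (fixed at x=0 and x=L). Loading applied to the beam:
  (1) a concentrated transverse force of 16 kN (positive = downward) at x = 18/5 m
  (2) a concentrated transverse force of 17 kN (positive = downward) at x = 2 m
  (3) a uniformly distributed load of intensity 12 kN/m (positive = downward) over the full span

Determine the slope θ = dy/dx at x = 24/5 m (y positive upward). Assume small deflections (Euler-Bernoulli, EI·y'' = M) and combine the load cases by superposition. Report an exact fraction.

θ(24/5) = 167593/23437500 rad

Load 1 — point force P=16 kN at a=18/5 m (b=L-a=12/5):
  θ_1 = Pa²(L-x)(2bL-(3b+a)(L-x))/(2L³EI)  [x>a] = 16·(18/5)²·(6-(24/5))·(2·(12/5)·6-(3·(12/5)+(18/5))·(6-(24/5)))/(2·6³·5000) = 3564/1953125 rad
Load 2 — point force P=17 kN at a=2 m (b=L-a=4):
  θ_2 = Pa²(L-x)(2bL-(3b+a)(L-x))/(2L³EI)  [x>a] = 17·2²·(6-(24/5))·(2·4·6-(3·4+2)·(6-(24/5)))/(2·6³·5000) = 221/187500 rad
Load 3 — uniform load w=12 kN/m over full span:
  θ_3 = -wx(L-x)(L-2x)/(12EI) = -12·(24/5)·(6-(24/5))·(6-2·(24/5))/(12·5000) = 324/78125 rad
Superposition: θ = Σ θ_i = 167593/23437500 rad ≈ 0.007151 rad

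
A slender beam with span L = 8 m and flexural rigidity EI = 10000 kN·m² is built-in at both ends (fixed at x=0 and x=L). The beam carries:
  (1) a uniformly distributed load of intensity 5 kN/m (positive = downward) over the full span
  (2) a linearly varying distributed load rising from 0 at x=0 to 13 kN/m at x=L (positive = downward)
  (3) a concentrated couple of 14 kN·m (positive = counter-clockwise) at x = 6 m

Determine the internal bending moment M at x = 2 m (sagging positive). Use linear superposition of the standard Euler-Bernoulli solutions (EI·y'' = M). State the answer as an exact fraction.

Load 1 — uniform load w=5 kN/m over full span:
  M_1 = wLx/2 - wL²/12 - wx²/2 = 5·8·2/2 - 5·8²/12 - 5·2²/2 = 10/3 kN·m
Load 2 — triangular load w₀=13 kN/m (0→w₀ over full span):
  M_2 = 3w₀Lx/20 - w₀L²/30 - w₀x³/(6L) = 3·13·8·2/20 - 13·8²/30 - 13·2³/(6·8) = 13/10 kN·m
Load 3 — applied couple M₀=14 kN·m at a=6 m (b=L-a=2):
  M_3 = R_Ax - M_A  [x≤a] with R_A=63/32, M_A=35/8 = (63/32)·2 - (35/8) = -7/16 kN·m
Superposition: M = Σ M_i = 1007/240 kN·m ≈ 4.195833 kN·m

M(2) = 1007/240 kN·m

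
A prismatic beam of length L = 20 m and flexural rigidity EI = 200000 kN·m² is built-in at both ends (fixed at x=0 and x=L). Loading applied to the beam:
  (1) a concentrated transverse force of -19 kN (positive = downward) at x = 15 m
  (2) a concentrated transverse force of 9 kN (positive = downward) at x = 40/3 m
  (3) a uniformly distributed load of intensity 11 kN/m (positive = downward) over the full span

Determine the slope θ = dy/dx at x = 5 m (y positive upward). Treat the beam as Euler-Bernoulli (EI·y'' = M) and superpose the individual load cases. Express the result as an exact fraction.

θ(5) = -1723/512000 rad

Load 1 — point force P=-19 kN at a=15 m (b=L-a=5):
  θ_1 = -Pb²x(2aL-(3a+b)x)/(2L³EI)  [x≤a] = -(-19)·5²·5·(2·15·20-(3·15+5)·5)/(2·20³·200000) = 133/512000 rad
Load 2 — point force P=9 kN at a=40/3 m (b=L-a=20/3):
  θ_2 = -Pb²x(2aL-(3a+b)x)/(2L³EI)  [x≤a] = -9·(20/3)²·5·(2·(40/3)·20-(3·(40/3)+(20/3))·5)/(2·20³·200000) = -3/16000 rad
Load 3 — uniform load w=11 kN/m over full span:
  θ_3 = -wx(L-x)(L-2x)/(12EI) = -11·5·(20-5)·(20-2·5)/(12·200000) = -11/3200 rad
Superposition: θ = Σ θ_i = -1723/512000 rad ≈ -0.003365 rad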